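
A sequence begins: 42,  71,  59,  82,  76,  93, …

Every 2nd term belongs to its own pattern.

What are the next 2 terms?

93, 104

Positions 1, 3, 5, … form one subsequence and positions 2, 4, 6, … form another.
Stream A = 42, 59, 76: linear: a_n = 25 + 17·n.
Stream B = 71, 82, 93: arithmetic, step +11.
Position 7 → stream A, term 4 = 93.
Term 8 comes from stream B (its 4th entry): 104.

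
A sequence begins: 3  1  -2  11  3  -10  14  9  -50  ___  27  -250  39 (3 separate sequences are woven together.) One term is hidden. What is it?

25

Taking every 3rd term gives 3 separate tracks.
Track A: 3, 11, 14, ?, 39 (each term equals the sum of the previous two).
Track B: 1, 3, 9, 27 (powers of 3).
Track C: -2, -10, -50, -250 (a geometric progression (common ratio 5)).
Track A's pattern makes the blank 25.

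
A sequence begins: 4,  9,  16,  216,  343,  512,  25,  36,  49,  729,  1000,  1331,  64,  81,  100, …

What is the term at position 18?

2744

Positions follow the repeating pattern AAABBB; grouping by letter gives 2 tracks.
Subsequence A: 4, 9, 16, 25, 36, 49, 64, 81, 100 — consecutive squares n² from n = 2.
Subsequence B: 216, 343, 512, 729, 1000, 1331 — consecutive cubes n³ from n = 6.
Term 18 comes from subsequence B (its 9th entry): 2744.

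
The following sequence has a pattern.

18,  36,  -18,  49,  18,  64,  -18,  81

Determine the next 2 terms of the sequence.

Taking every 2nd term gives 2 separate tracks.
Track A: 18, -18, 18, -18 — the oscillation 18·(−1)^(n+1).
Track B: 36, 49, 64, 81 — the squares 6², 7², 8², ….
Term 9 comes from track A (its 5th entry): 18.
Position 10 → track B, term 5 = 100.

18, 100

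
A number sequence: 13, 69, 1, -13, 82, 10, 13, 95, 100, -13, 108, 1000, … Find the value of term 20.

147

Split by position mod 3: positions 1, 4, 7, … form one track, and each other residue class forms its own.
Stream A: 13, -13, 13, -13 (oscillating between 13 and -13).
Stream B: 69, 82, 95, 108 (linear: a_n = 56 + 13·n).
Stream C: 1, 10, 100, 1000 (powers 10^0, 10^1, 10^2, …).
The 20th slot belongs to stream B; its 7th term is 147.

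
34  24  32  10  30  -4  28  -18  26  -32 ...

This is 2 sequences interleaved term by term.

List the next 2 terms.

Odd-indexed and even-indexed terms follow separate rules.
Track A: 34, 32, 30, 28, 26 (subtracting 2 each time).
Track B: 24, 10, -4, -18, -32 (linear: a_n = 38 − 14·n).
Term 11 comes from track A (its 6th entry): 24.
The 12th slot belongs to track B; its 6th term is -46.

24, -46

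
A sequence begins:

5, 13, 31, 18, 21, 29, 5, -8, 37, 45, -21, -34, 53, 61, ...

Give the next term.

Positions follow the repeating pattern AABB; grouping by letter gives 2 tracks.
Track A = 5, 13, 21, 29, 37, 45, 53, 61: adding 8 each time.
Track B = 31, 18, 5, -8, -21, -34: arithmetic, step −13.
Term 15 comes from track B (its 7th entry): -47.

-47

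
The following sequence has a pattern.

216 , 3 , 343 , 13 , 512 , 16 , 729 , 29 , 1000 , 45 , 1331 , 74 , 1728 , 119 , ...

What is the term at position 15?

2197

Positions 1, 3, 5, … form one subsequence and positions 2, 4, 6, … form another.
Track A = 216, 343, 512, 729, 1000, 1331, 1728: consecutive cubes n³ from n = 6.
Track B = 3, 13, 16, 29, 45, 74, 119: a Fibonacci-like recurrence a_n = a_{n-1} + a_{n-2}.
Position 15 → track A, term 8 = 2197.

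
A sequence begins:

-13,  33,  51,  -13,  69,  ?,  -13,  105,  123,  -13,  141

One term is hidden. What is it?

87

Reading positions in blocks of 3 reveals the pattern ABB — 2 tracks woven together.
Stream A = -13, -13, -13, -13: the constant sequence -13.
Stream B = 33, 51, 69, ?, 105, 123, 141: adding 18 each time.
Filling stream B at index 4 by its rule yields 87.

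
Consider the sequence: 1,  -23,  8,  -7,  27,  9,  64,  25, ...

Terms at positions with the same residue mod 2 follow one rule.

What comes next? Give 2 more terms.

Split by position mod 2 into 2 tracks.
Stream A is 1, 8, 27, 64, which is perfect cubes starting at 1³.
Stream B is -23, -7, 9, 25, which is adding 16 each time.
Position 9 → stream A, term 5 = 125.
Term 10 comes from stream B (its 5th entry): 41.

125, 41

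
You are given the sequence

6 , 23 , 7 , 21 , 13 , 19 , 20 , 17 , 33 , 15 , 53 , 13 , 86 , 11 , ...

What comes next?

139

Split by position mod 2 into 2 tracks.
Track A: 6, 7, 13, 20, 33, 53, 86 — Fibonacci-style (each term is the sum of the two before it).
Track B: 23, 21, 19, 17, 15, 13, 11 — arithmetic with common difference −2.
Position 15 falls in track A as its term 8, giving 139.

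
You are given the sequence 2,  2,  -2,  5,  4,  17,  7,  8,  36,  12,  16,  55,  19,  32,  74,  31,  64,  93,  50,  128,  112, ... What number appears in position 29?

1024

Read the sequence 3 terms at a time; column i is its own pattern.
Stream A: 2, 5, 7, 12, 19, 31, 50 (Fibonacci-style (each term is the sum of the two before it)).
Stream B: 2, 4, 8, 16, 32, 64, 128 (powers of 2).
Stream C: -2, 17, 36, 55, 74, 93, 112 (arithmetic with common difference +19).
Term 29 comes from stream B (its 10th entry): 1024.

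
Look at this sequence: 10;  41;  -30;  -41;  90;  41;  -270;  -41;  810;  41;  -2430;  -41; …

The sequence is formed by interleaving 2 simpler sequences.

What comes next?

7290

Positions 1, 3, 5, … form one subsequence and positions 2, 4, 6, … form another.
Track A: 10, -30, 90, -270, 810, -2430 — a geometric progression (common ratio -3).
Track B: 41, -41, 41, -41, 41, -41 — oscillating between 41 and -41.
Position 13 falls in track A as its term 7, giving 7290.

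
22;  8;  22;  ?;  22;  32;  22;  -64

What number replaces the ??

-16

Odd-indexed and even-indexed terms follow separate rules.
Stream A = 22, 22, 22, 22: the constant sequence 22.
Stream B = 8, ?, 32, -64: geometric with ratio -2.
Stream B's pattern makes the blank -16.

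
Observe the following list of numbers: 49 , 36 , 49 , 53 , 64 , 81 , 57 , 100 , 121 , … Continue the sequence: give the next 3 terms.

Positions follow the repeating pattern ABB; grouping by letter gives 2 tracks.
Track A is 49, 53, 57, which is arithmetic with common difference +4.
Track B is 36, 49, 64, 81, 100, 121, which is perfect squares starting at 6².
The 10th slot belongs to track A; its 4th term is 61.
The 11th slot belongs to track B; its 7th term is 144.
Term 12 comes from track B (its 8th entry): 169.

61, 144, 169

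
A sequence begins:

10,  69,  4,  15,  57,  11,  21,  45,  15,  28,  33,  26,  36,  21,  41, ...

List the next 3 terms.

45, 9, 67

The terms cycle through 3 interleaved subsequences.
Stream A is 10, 15, 21, 28, 36, which is the triangular numbers T_4, T_5, ….
Stream B is 69, 57, 45, 33, 21, which is subtracting 12 each time.
Stream C is 4, 11, 15, 26, 41, which is Fibonacci-style (each term is the sum of the two before it).
Position 16 → stream A, term 6 = 45.
The 17th slot belongs to stream B; its 6th term is 9.
Position 18 falls in stream C as its term 6, giving 67.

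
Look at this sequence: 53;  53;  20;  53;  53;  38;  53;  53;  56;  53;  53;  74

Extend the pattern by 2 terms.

The slot pattern repeats as AAB (period 3), so there are 2 interleaved tracks.
Subsequence A: 53, 53, 53, 53, 53, 53, 53, 53 (constant 53).
Subsequence B: 20, 38, 56, 74 (adding 18 each time).
Term 13 comes from subsequence A (its 9th entry): 53.
Term 14 comes from subsequence A (its 10th entry): 53.

53, 53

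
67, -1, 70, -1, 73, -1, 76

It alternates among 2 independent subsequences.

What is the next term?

Split by position mod 2 into 2 tracks.
Subsequence A: 67, 70, 73, 76 (arithmetic, step +3).
Subsequence B: -1, -1, -1 (constant -1).
Position 8 → subsequence B, term 4 = -1.

-1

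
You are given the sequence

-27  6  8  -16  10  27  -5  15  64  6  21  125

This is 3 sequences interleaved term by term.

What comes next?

Read the sequence 3 terms at a time; column i is its own pattern.
Subsequence A: -27, -16, -5, 6 — adding 11 each time.
Subsequence B: 6, 10, 15, 21 — the triangular numbers T_3, T_4, ….
Subsequence C: 8, 27, 64, 125 — perfect cubes starting at 2³.
The 13th slot belongs to subsequence A; its 5th term is 17.

17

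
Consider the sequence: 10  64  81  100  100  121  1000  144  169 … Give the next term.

Positions follow the repeating pattern ABB; grouping by letter gives 2 tracks.
Stream A: 10, 100, 1000 — powers of 10.
Stream B: 64, 81, 100, 121, 144, 169 — consecutive squares n² from n = 8.
Term 10 comes from stream A (its 4th entry): 10000.

10000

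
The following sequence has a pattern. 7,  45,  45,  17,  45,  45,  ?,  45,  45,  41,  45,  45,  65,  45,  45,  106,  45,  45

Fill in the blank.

Reading positions in blocks of 3 reveals the pattern ABB — 2 tracks woven together.
Subsequence A: 7, 17, ?, 41, 65, 106. Fibonacci-style (each term is the sum of the two before it).
Subsequence B: 45, 45, 45, 45, 45, 45, 45, 45, 45, 45, 45, 45. Constant 45.
Subsequence A's pattern makes the blank 24.

24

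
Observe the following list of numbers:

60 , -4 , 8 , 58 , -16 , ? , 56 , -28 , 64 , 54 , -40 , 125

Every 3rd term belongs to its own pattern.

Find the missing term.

Read the sequence 3 terms at a time; column i is its own pattern.
Track A is 60, 58, 56, 54, which is arithmetic with common difference −2.
Track B is -4, -16, -28, -40, which is arithmetic, step −12.
Track C is 8, ?, 64, 125, which is perfect cubes starting at 2³.
Track C's pattern makes the blank 27.

27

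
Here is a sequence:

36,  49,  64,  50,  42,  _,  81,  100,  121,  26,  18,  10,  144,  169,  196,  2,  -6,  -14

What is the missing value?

Reading positions in blocks of 6 reveals the pattern AAABBB — 2 tracks woven together.
Subsequence A: 36, 49, 64, 81, 100, 121, 144, 169, 196. Consecutive squares n² from n = 6.
Subsequence B: 50, 42, ?, 26, 18, 10, 2, -6, -14. Linear: a_n = 58 − 8·n.
So the missing entry in subsequence B is 34.

34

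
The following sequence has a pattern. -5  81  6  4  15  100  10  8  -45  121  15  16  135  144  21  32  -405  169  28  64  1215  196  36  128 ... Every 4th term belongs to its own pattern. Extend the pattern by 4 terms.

-3645, 225, 45, 256

Split by position mod 4 into 4 tracks.
Stream A: -5, 15, -45, 135, -405, 1215 (geometric, ×-3 each step).
Stream B: 81, 100, 121, 144, 169, 196 (the squares 9², 10², 11², …).
Stream C: 6, 10, 15, 21, 28, 36 (triangular numbers n(n+1)/2 for n = 3, 4, …).
Stream D: 4, 8, 16, 32, 64, 128 (powers 2^2, 2^3, 2^4, …).
Term 25 comes from stream A (its 7th entry): -3645.
Position 26 falls in stream B as its term 7, giving 225.
The 27th slot belongs to stream C; its 7th term is 45.
Term 28 comes from stream D (its 7th entry): 256.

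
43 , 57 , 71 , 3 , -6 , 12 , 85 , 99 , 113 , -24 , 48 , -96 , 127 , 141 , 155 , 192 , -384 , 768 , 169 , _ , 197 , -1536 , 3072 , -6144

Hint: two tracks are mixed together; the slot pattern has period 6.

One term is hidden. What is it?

Reading positions in blocks of 6 reveals the pattern AAABBB — 2 tracks woven together.
Subsequence A: 43, 57, 71, 85, 99, 113, 127, 141, 155, 169, ?, 197. Arithmetic, step +14.
Subsequence B: 3, -6, 12, -24, 48, -96, 192, -384, 768, -1536, 3072, -6144. Multiplying by -2 each time.
Filling subsequence A at index 11 by its rule yields 183.

183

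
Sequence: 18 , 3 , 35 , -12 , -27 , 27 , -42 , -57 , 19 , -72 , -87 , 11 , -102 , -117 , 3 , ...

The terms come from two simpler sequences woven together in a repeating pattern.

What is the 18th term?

-5

Positions follow the repeating pattern AAB; grouping by letter gives 2 tracks.
Stream A is 18, 3, -12, -27, -42, -57, -72, -87, -102, -117, which is arithmetic with common difference −15.
Stream B is 35, 27, 19, 11, 3, which is subtracting 8 each time.
The 18th slot belongs to stream B; its 6th term is -5.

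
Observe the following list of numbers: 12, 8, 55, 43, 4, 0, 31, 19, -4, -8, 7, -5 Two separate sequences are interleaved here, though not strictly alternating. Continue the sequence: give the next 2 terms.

Reading positions in blocks of 4 reveals the pattern AABB — 2 tracks woven together.
Track A = 12, 8, 4, 0, -4, -8: arithmetic, step −4.
Track B = 55, 43, 31, 19, 7, -5: linear: a_n = 67 − 12·n.
Position 13 falls in track A as its term 7, giving -12.
The 14th slot belongs to track A; its 8th term is -16.

-12, -16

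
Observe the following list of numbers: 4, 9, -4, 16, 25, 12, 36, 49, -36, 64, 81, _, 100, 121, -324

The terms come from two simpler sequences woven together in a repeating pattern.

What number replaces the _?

108

The slot pattern repeats as AAB (period 3), so there are 2 interleaved tracks.
Track A = 4, 9, 16, 25, 36, 49, 64, 81, 100, 121: perfect squares starting at 2².
Track B = -4, 12, -36, ?, -324: multiplying by -3 each time.
Filling track B at index 4 by its rule yields 108.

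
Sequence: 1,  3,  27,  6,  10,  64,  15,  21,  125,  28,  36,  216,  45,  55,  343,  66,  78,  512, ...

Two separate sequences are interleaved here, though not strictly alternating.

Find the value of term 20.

Positions follow the repeating pattern AAB; grouping by letter gives 2 tracks.
Track A is 1, 3, 6, 10, 15, 21, 28, 36, 45, 55, 66, 78, which is the triangular numbers T_1, T_2, ….
Track B is 27, 64, 125, 216, 343, 512, which is the cubes 3³, 4³, 5³, ….
Term 20 comes from track A (its 14th entry): 105.

105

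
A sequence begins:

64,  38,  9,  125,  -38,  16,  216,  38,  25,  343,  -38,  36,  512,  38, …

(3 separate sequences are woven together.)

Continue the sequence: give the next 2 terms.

Split by position mod 3 into 3 tracks.
Subsequence A is 64, 125, 216, 343, 512, which is consecutive cubes n³ from n = 4.
Subsequence B is 38, -38, 38, -38, 38, which is oscillating between 38 and -38.
Subsequence C is 9, 16, 25, 36, which is perfect squares starting at 3².
Term 15 comes from subsequence C (its 5th entry): 49.
Term 16 comes from subsequence A (its 6th entry): 729.

49, 729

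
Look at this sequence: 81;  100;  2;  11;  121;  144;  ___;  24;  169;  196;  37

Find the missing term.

Reading positions in blocks of 4 reveals the pattern AABB — 2 tracks woven together.
Track A is 81, 100, 121, 144, 169, 196, which is perfect squares starting at 9².
Track B is 2, 11, ?, 24, 37, which is a Fibonacci-like recurrence a_n = a_{n-1} + a_{n-2}.
So the missing entry in track B is 13.

13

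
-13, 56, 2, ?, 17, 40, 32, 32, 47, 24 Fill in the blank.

Positions 1, 3, 5, … form one subsequence and positions 2, 4, 6, … form another.
Track A: -13, 2, 17, 32, 47 — adding 15 each time.
Track B: 56, ?, 40, 32, 24 — linear: a_n = 64 − 8·n.
Track B's pattern makes the blank 48.

48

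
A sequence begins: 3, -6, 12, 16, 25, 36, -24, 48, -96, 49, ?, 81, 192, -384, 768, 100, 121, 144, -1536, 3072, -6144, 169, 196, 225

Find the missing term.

64

Positions follow the repeating pattern AAABBB; grouping by letter gives 2 tracks.
Subsequence A: 3, -6, 12, -24, 48, -96, 192, -384, 768, -1536, 3072, -6144 — multiplying by -2 each time.
Subsequence B: 16, 25, 36, 49, ?, 81, 100, 121, 144, 169, 196, 225 — perfect squares starting at 4².
Filling subsequence B at index 5 by its rule yields 64.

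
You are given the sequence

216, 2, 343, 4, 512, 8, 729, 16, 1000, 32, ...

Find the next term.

1331

Taking every 2nd term gives 2 separate tracks.
Stream A = 216, 343, 512, 729, 1000: perfect cubes starting at 6³.
Stream B = 2, 4, 8, 16, 32: powers 2^1, 2^2, 2^3, ….
Position 11 falls in stream A as its term 6, giving 1331.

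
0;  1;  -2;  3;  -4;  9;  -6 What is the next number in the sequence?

27

The terms cycle through 2 interleaved subsequences.
Stream A: 0, -2, -4, -6. Arithmetic with common difference −2.
Stream B: 1, 3, 9. Powers 3^0, 3^1, 3^2, ….
Position 8 falls in stream B as its term 4, giving 27.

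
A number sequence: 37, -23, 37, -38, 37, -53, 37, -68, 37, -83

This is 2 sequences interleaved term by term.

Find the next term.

37

Odd-indexed and even-indexed terms follow separate rules.
Subsequence A is 37, 37, 37, 37, 37, which is the constant sequence 37.
Subsequence B is -23, -38, -53, -68, -83, which is arithmetic, step −15.
The 11th slot belongs to subsequence A; its 6th term is 37.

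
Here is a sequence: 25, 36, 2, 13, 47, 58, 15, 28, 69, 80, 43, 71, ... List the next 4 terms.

91, 102, 114, 185

The slot pattern repeats as AABB (period 4), so there are 2 interleaved tracks.
Track A: 25, 36, 47, 58, 69, 80 (linear: a_n = 14 + 11·n).
Track B: 2, 13, 15, 28, 43, 71 (a Fibonacci-like recurrence a_n = a_{n-1} + a_{n-2}).
Position 13 falls in track A as its term 7, giving 91.
The 14th slot belongs to track A; its 8th term is 102.
Term 15 comes from track B (its 7th entry): 114.
Position 16 → track B, term 8 = 185.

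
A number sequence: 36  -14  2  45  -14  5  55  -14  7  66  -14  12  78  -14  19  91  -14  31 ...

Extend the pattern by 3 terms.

Split by position mod 3: positions 1, 4, 7, … form one track, and each other residue class forms its own.
Subsequence A = 36, 45, 55, 66, 78, 91: the triangular numbers T_8, T_9, ….
Subsequence B = -14, -14, -14, -14, -14, -14: constant -14.
Subsequence C = 2, 5, 7, 12, 19, 31: a Fibonacci-like recurrence a_n = a_{n-1} + a_{n-2}.
Term 19 comes from subsequence A (its 7th entry): 105.
Position 20 → subsequence B, term 7 = -14.
Term 21 comes from subsequence C (its 7th entry): 50.

105, -14, 50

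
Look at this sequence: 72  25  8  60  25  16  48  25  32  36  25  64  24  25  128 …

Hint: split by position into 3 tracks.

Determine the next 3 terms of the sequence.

12, 25, 256

The terms cycle through 3 interleaved subsequences.
Track A: 72, 60, 48, 36, 24 — arithmetic with common difference −12.
Track B: 25, 25, 25, 25, 25 — constant 25.
Track C: 8, 16, 32, 64, 128 — powers of 2.
Position 16 falls in track A as its term 6, giving 12.
Term 17 comes from track B (its 6th entry): 25.
Position 18 → track C, term 6 = 256.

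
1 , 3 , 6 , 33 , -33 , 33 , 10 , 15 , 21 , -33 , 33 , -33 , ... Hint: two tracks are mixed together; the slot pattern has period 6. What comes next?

The slot pattern repeats as AAABBB (period 6), so there are 2 interleaved tracks.
Track A is 1, 3, 6, 10, 15, 21, which is triangular numbers starting at T_1.
Track B is 33, -33, 33, -33, 33, -33, which is the oscillation 33·(−1)^(n+1).
Position 13 falls in track A as its term 7, giving 28.

28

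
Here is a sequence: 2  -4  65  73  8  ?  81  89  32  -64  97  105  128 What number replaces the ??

Positions follow the repeating pattern AABB; grouping by letter gives 2 tracks.
Track A: 2, -4, 8, ?, 32, -64, 128 — multiplying by -2 each time.
Track B: 65, 73, 81, 89, 97, 105 — arithmetic, step +8.
Filling track A at index 4 by its rule yields -16.

-16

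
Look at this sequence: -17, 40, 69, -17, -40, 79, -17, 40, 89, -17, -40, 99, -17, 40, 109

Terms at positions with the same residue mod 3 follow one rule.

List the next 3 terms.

-17, -40, 119

Read the sequence 3 terms at a time; column i is its own pattern.
Track A: -17, -17, -17, -17, -17. Constant -17.
Track B: 40, -40, 40, -40, 40. Alternating ±40.
Track C: 69, 79, 89, 99, 109. Linear: a_n = 59 + 10·n.
Position 16 → track A, term 6 = -17.
Term 17 comes from track B (its 6th entry): -40.
The 18th slot belongs to track C; its 6th term is 119.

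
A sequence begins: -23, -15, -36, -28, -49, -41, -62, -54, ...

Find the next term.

-75

The terms cycle through 2 interleaved subsequences.
Subsequence A: -23, -36, -49, -62 — arithmetic with common difference −13.
Subsequence B: -15, -28, -41, -54 — arithmetic with common difference −13.
Term 9 comes from subsequence A (its 5th entry): -75.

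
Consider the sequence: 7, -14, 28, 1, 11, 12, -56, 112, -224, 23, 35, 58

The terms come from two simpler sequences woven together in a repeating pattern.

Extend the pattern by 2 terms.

The slot pattern repeats as AAABBB (period 6), so there are 2 interleaved tracks.
Stream A: 7, -14, 28, -56, 112, -224. Geometric, ×-2 each step.
Stream B: 1, 11, 12, 23, 35, 58. Each term equals the sum of the previous two.
The 13th slot belongs to stream A; its 7th term is 448.
Term 14 comes from stream A (its 8th entry): -896.

448, -896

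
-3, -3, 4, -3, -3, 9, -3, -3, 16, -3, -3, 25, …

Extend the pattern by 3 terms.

-3, -3, 36

Reading positions in blocks of 3 reveals the pattern AAB — 2 tracks woven together.
Track A: -3, -3, -3, -3, -3, -3, -3, -3 (the constant sequence -3).
Track B: 4, 9, 16, 25 (the squares 2², 3², 4², …).
Position 13 → track A, term 9 = -3.
The 14th slot belongs to track A; its 10th term is -3.
The 15th slot belongs to track B; its 5th term is 36.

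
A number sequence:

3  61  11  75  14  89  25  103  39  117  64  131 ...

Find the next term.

Odd-indexed and even-indexed terms follow separate rules.
Track A: 3, 11, 14, 25, 39, 64 — each term equals the sum of the previous two.
Track B: 61, 75, 89, 103, 117, 131 — adding 14 each time.
The 13th slot belongs to track A; its 7th term is 103.

103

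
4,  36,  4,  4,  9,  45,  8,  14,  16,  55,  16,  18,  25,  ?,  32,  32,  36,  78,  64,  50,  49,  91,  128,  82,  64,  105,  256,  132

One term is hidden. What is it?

The terms cycle through 4 interleaved subsequences.
Track A: 4, 9, 16, 25, 36, 49, 64 — consecutive squares n² from n = 2.
Track B: 36, 45, 55, ?, 78, 91, 105 — the triangular numbers T_8, T_9, ….
Track C: 4, 8, 16, 32, 64, 128, 256 — powers 2^2, 2^3, 2^4, ….
Track D: 4, 14, 18, 32, 50, 82, 132 — a Fibonacci-like recurrence a_n = a_{n-1} + a_{n-2}.
Filling track B at index 4 by its rule yields 66.

66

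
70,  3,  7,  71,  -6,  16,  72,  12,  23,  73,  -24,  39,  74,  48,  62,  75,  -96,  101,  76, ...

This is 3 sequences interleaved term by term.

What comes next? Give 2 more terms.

192, 163

Taking every 3rd term gives 3 separate tracks.
Track A: 70, 71, 72, 73, 74, 75, 76 (linear: a_n = 69 + n).
Track B: 3, -6, 12, -24, 48, -96 (a geometric progression (common ratio -2)).
Track C: 7, 16, 23, 39, 62, 101 (a Fibonacci-like recurrence a_n = a_{n-1} + a_{n-2}).
Position 20 → track B, term 7 = 192.
Position 21 → track C, term 7 = 163.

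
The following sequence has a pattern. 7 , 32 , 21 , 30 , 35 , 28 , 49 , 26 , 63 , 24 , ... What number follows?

Split by position mod 2 into 2 tracks.
Track A: 7, 21, 35, 49, 63 (adding 14 each time).
Track B: 32, 30, 28, 26, 24 (arithmetic, step −2).
Position 11 → track A, term 6 = 77.

77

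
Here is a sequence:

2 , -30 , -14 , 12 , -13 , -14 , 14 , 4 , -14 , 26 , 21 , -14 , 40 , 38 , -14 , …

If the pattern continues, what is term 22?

Split by position mod 3 into 3 tracks.
Track A: 2, 12, 14, 26, 40 (a Fibonacci-like recurrence a_n = a_{n-1} + a_{n-2}).
Track B: -30, -13, 4, 21, 38 (linear: a_n = -47 + 17·n).
Track C: -14, -14, -14, -14, -14 (constant -14).
Position 22 falls in track A as its term 8, giving 172.

172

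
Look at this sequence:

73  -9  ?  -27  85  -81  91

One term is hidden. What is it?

The terms cycle through 2 interleaved subsequences.
Subsequence A = 73, ?, 85, 91: arithmetic, step +6.
Subsequence B = -9, -27, -81: geometric, ×3 each step.
Filling subsequence A at index 2 by its rule yields 79.

79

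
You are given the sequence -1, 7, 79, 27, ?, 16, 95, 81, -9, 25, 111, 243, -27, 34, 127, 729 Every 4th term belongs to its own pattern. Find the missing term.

-3

The terms cycle through 4 interleaved subsequences.
Track A: -1, ?, -9, -27 (a geometric progression (common ratio 3)).
Track B: 7, 16, 25, 34 (linear: a_n = -2 + 9·n).
Track C: 79, 95, 111, 127 (adding 16 each time).
Track D: 27, 81, 243, 729 (powers 3^3, 3^4, 3^5, …).
The gap is track A's term 2; the rule gives -3.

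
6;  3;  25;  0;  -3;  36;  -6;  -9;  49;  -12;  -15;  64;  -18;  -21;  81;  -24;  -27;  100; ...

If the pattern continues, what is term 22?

Reading positions in blocks of 3 reveals the pattern AAB — 2 tracks woven together.
Track A is 6, 3, 0, -3, -6, -9, -12, -15, -18, -21, -24, -27, which is arithmetic, step −3.
Track B is 25, 36, 49, 64, 81, 100, which is consecutive squares n² from n = 5.
Position 22 → track A, term 15 = -36.

-36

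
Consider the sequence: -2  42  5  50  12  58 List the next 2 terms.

19, 66

The terms cycle through 2 interleaved subsequences.
Subsequence A is -2, 5, 12, which is arithmetic, step +7.
Subsequence B is 42, 50, 58, which is arithmetic with common difference +8.
Position 7 falls in subsequence A as its term 4, giving 19.
The 8th slot belongs to subsequence B; its 4th term is 66.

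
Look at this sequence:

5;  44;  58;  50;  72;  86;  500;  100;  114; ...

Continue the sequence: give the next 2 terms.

Positions follow the repeating pattern ABB; grouping by letter gives 2 tracks.
Stream A: 5, 50, 500 — geometric, ×10 each step.
Stream B: 44, 58, 72, 86, 100, 114 — linear: a_n = 30 + 14·n.
Position 10 → stream A, term 4 = 5000.
Position 11 → stream B, term 7 = 128.

5000, 128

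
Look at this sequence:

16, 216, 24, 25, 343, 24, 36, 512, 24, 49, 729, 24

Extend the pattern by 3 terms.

64, 1000, 24

Split by position mod 3: positions 1, 4, 7, … form one track, and each other residue class forms its own.
Subsequence A: 16, 25, 36, 49 — consecutive squares n² from n = 4.
Subsequence B: 216, 343, 512, 729 — consecutive cubes n³ from n = 6.
Subsequence C: 24, 24, 24, 24 — the constant sequence 24.
Term 13 comes from subsequence A (its 5th entry): 64.
Position 14 → subsequence B, term 5 = 1000.
Position 15 → subsequence C, term 5 = 24.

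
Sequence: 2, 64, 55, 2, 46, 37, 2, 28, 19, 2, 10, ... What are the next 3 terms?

Positions follow the repeating pattern ABB; grouping by letter gives 2 tracks.
Stream A: 2, 2, 2, 2. Always 2.
Stream B: 64, 55, 46, 37, 28, 19, 10. Linear: a_n = 73 − 9·n.
Position 12 falls in stream B as its term 8, giving 1.
Position 13 → stream A, term 5 = 2.
Position 14 falls in stream B as its term 9, giving -8.

1, 2, -8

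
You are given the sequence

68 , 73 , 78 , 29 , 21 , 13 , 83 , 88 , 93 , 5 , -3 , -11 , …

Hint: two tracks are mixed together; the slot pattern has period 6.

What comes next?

Reading positions in blocks of 6 reveals the pattern AAABBB — 2 tracks woven together.
Subsequence A is 68, 73, 78, 83, 88, 93, which is arithmetic with common difference +5.
Subsequence B is 29, 21, 13, 5, -3, -11, which is arithmetic with common difference −8.
Term 13 comes from subsequence A (its 7th entry): 98.

98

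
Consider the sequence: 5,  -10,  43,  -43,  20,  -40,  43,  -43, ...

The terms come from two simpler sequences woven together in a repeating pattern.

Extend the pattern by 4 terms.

80, -160, 43, -43

The slot pattern repeats as AABB (period 4), so there are 2 interleaved tracks.
Stream A: 5, -10, 20, -40 — multiplying by -2 each time.
Stream B: 43, -43, 43, -43 — the oscillation 43·(−1)^(n+1).
The 9th slot belongs to stream A; its 5th term is 80.
Position 10 falls in stream A as its term 6, giving -160.
Term 11 comes from stream B (its 5th entry): 43.
Position 12 → stream B, term 6 = -43.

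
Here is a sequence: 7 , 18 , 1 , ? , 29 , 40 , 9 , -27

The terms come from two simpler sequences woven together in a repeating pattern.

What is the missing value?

-3

The slot pattern repeats as AABB (period 4), so there are 2 interleaved tracks.
Subsequence A: 7, 18, 29, 40 — arithmetic with common difference +11.
Subsequence B: 1, ?, 9, -27 — geometric with ratio -3.
Subsequence B's pattern makes the blank -3.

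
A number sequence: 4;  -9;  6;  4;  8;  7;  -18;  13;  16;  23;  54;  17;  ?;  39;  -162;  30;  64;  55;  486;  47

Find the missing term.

32

The terms cycle through 4 interleaved subsequences.
Subsequence A = 4, 8, 16, ?, 64: powers of 2.
Subsequence B = -9, 7, 23, 39, 55: linear: a_n = -25 + 16·n.
Subsequence C = 6, -18, 54, -162, 486: a geometric progression (common ratio -3).
Subsequence D = 4, 13, 17, 30, 47: a Fibonacci-like recurrence a_n = a_{n-1} + a_{n-2}.
Subsequence A's pattern makes the blank 32.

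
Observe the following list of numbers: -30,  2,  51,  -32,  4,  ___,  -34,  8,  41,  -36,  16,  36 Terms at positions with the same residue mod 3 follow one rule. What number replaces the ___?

Split by position mod 3 into 3 tracks.
Subsequence A is -30, -32, -34, -36, which is arithmetic with common difference −2.
Subsequence B is 2, 4, 8, 16, which is successive powers of 2.
Subsequence C is 51, ?, 41, 36, which is arithmetic, step −5.
So the missing entry in subsequence C is 46.

46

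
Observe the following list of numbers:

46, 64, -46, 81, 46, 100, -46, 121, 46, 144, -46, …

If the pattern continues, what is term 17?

The terms cycle through 2 interleaved subsequences.
Track A: 46, -46, 46, -46, 46, -46 (alternating ±46).
Track B: 64, 81, 100, 121, 144 (perfect squares starting at 8²).
Position 17 falls in track A as its term 9, giving 46.

46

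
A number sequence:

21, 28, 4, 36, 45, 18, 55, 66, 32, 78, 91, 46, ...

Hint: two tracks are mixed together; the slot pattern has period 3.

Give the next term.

Positions follow the repeating pattern AAB; grouping by letter gives 2 tracks.
Stream A: 21, 28, 36, 45, 55, 66, 78, 91 — triangular numbers starting at T_6.
Stream B: 4, 18, 32, 46 — arithmetic with common difference +14.
Position 13 falls in stream A as its term 9, giving 105.

105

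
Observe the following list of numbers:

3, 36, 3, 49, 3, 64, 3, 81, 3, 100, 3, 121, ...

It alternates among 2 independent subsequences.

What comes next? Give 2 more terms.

3, 144

Positions 1, 3, 5, … form one subsequence and positions 2, 4, 6, … form another.
Track A: 3, 3, 3, 3, 3, 3 (the constant sequence 3).
Track B: 36, 49, 64, 81, 100, 121 (consecutive squares n² from n = 6).
Term 13 comes from track A (its 7th entry): 3.
Term 14 comes from track B (its 7th entry): 144.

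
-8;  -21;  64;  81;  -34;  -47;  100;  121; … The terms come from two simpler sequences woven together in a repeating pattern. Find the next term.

The slot pattern repeats as AABB (period 4), so there are 2 interleaved tracks.
Subsequence A is -8, -21, -34, -47, which is linear: a_n = 5 − 13·n.
Subsequence B is 64, 81, 100, 121, which is consecutive squares n² from n = 8.
Position 9 → subsequence A, term 5 = -60.

-60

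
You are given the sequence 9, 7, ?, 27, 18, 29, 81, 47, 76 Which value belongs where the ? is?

Reading positions in blocks of 3 reveals the pattern ABB — 2 tracks woven together.
Track A: 9, 27, 81 — successive powers of 3.
Track B: 7, ?, 18, 29, 47, 76 — a Fibonacci-like recurrence a_n = a_{n-1} + a_{n-2}.
Filling track B at index 2 by its rule yields 11.

11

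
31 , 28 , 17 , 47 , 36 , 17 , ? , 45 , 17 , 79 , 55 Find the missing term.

63

Read the sequence 3 terms at a time; column i is its own pattern.
Subsequence A: 31, 47, ?, 79 — adding 16 each time.
Subsequence B: 28, 36, 45, 55 — triangular numbers n(n+1)/2 for n = 7, 8, ….
Subsequence C: 17, 17, 17 — always 17.
So the missing entry in subsequence A is 63.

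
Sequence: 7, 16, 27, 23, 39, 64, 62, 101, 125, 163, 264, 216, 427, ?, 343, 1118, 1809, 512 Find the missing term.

Reading positions in blocks of 3 reveals the pattern AAB — 2 tracks woven together.
Track A is 7, 16, 23, 39, 62, 101, 163, 264, 427, ?, 1118, 1809, which is each term equals the sum of the previous two.
Track B is 27, 64, 125, 216, 343, 512, which is perfect cubes starting at 3³.
Filling track A at index 10 by its rule yields 691.

691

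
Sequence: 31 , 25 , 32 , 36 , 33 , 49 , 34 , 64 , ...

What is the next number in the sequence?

35

Odd-indexed and even-indexed terms follow separate rules.
Stream A: 31, 32, 33, 34 — arithmetic, step +1.
Stream B: 25, 36, 49, 64 — consecutive squares n² from n = 5.
Position 9 → stream A, term 5 = 35.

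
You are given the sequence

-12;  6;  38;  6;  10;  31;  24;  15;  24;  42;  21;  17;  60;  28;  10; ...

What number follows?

78

Read the sequence 3 terms at a time; column i is its own pattern.
Stream A = -12, 6, 24, 42, 60: arithmetic with common difference +18.
Stream B = 6, 10, 15, 21, 28: triangular numbers starting at T_3.
Stream C = 38, 31, 24, 17, 10: arithmetic, step −7.
Position 16 → stream A, term 6 = 78.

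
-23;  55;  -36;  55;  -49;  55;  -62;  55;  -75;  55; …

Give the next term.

-88

Odd-indexed and even-indexed terms follow separate rules.
Track A: -23, -36, -49, -62, -75. Subtracting 13 each time.
Track B: 55, 55, 55, 55, 55. Always 55.
Term 11 comes from track A (its 6th entry): -88.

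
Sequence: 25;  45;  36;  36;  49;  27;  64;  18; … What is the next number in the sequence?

81

Split by position mod 2 into 2 tracks.
Stream A = 25, 36, 49, 64: the squares 5², 6², 7², ….
Stream B = 45, 36, 27, 18: arithmetic, step −9.
Term 9 comes from stream A (its 5th entry): 81.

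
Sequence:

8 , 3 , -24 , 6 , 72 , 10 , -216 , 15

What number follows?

Odd-indexed and even-indexed terms follow separate rules.
Track A: 8, -24, 72, -216 (geometric, ×-3 each step).
Track B: 3, 6, 10, 15 (the triangular numbers T_2, T_3, …).
Term 9 comes from track A (its 5th entry): 648.

648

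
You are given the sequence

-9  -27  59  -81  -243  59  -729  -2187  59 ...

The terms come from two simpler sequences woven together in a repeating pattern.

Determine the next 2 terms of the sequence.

The slot pattern repeats as AAB (period 3), so there are 2 interleaved tracks.
Stream A is -9, -27, -81, -243, -729, -2187, which is geometric, ×3 each step.
Stream B is 59, 59, 59, which is constant 59.
Position 10 falls in stream A as its term 7, giving -6561.
Position 11 falls in stream A as its term 8, giving -19683.

-6561, -19683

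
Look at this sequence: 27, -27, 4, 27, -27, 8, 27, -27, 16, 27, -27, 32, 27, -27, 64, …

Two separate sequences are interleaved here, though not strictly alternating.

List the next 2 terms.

27, -27

Reading positions in blocks of 3 reveals the pattern AAB — 2 tracks woven together.
Stream A: 27, -27, 27, -27, 27, -27, 27, -27, 27, -27 — the oscillation 27·(−1)^(n+1).
Stream B: 4, 8, 16, 32, 64 — successive powers of 2.
Position 16 falls in stream A as its term 11, giving 27.
Position 17 falls in stream A as its term 12, giving -27.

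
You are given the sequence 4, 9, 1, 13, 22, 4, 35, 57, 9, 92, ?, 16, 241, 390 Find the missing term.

The slot pattern repeats as AAB (period 3), so there are 2 interleaved tracks.
Stream A = 4, 9, 13, 22, 35, 57, 92, ?, 241, 390: a Fibonacci-like recurrence a_n = a_{n-1} + a_{n-2}.
Stream B = 1, 4, 9, 16: perfect squares starting at 1².
Stream A's pattern makes the blank 149.

149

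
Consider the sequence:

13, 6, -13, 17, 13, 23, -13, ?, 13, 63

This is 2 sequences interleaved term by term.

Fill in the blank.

40

Split by position mod 2 into 2 tracks.
Stream A: 13, -13, 13, -13, 13 (oscillating between 13 and -13).
Stream B: 6, 17, 23, ?, 63 (a Fibonacci-like recurrence a_n = a_{n-1} + a_{n-2}).
Stream B's pattern makes the blank 40.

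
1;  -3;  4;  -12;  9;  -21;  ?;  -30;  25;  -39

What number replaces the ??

Split by position mod 2 into 2 tracks.
Subsequence A is 1, 4, 9, ?, 25, which is consecutive squares n² from n = 1.
Subsequence B is -3, -12, -21, -30, -39, which is subtracting 9 each time.
So the missing entry in subsequence A is 16.

16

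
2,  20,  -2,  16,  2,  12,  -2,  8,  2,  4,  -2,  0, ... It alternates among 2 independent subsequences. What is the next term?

Split by position mod 2 into 2 tracks.
Track A: 2, -2, 2, -2, 2, -2 — alternating ±2.
Track B: 20, 16, 12, 8, 4, 0 — linear: a_n = 24 − 4·n.
The 13th slot belongs to track A; its 7th term is 2.

2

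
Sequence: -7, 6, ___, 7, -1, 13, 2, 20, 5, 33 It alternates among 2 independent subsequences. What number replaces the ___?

-4

The terms cycle through 2 interleaved subsequences.
Subsequence A = -7, ?, -1, 2, 5: linear: a_n = -10 + 3·n.
Subsequence B = 6, 7, 13, 20, 33: a Fibonacci-like recurrence a_n = a_{n-1} + a_{n-2}.
Filling subsequence A at index 2 by its rule yields -4.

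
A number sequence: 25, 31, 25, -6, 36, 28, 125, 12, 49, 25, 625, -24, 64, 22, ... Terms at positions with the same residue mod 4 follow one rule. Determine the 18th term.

19

Split by position mod 4: positions 1, 5, 9, … form one track, and each other residue class forms its own.
Subsequence A: 25, 36, 49, 64. Consecutive squares n² from n = 5.
Subsequence B: 31, 28, 25, 22. Arithmetic with common difference −3.
Subsequence C: 25, 125, 625. Successive powers of 5.
Subsequence D: -6, 12, -24. Multiplying by -2 each time.
The 18th slot belongs to subsequence B; its 5th term is 19.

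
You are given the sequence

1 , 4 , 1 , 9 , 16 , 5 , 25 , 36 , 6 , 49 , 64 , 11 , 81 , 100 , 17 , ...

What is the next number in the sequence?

Reading positions in blocks of 3 reveals the pattern AAB — 2 tracks woven together.
Track A: 1, 4, 9, 16, 25, 36, 49, 64, 81, 100. The squares 1², 2², 3², ….
Track B: 1, 5, 6, 11, 17. A Fibonacci-like recurrence a_n = a_{n-1} + a_{n-2}.
Position 16 falls in track A as its term 11, giving 121.

121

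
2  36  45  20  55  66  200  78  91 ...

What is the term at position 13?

Positions follow the repeating pattern ABB; grouping by letter gives 2 tracks.
Stream A = 2, 20, 200: geometric with ratio 10.
Stream B = 36, 45, 55, 66, 78, 91: the triangular numbers T_8, T_9, ….
The 13th slot belongs to stream A; its 5th term is 20000.

20000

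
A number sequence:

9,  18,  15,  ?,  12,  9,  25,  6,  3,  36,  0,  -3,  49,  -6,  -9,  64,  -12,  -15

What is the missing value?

The slot pattern repeats as ABB (period 3), so there are 2 interleaved tracks.
Track A: 9, ?, 25, 36, 49, 64. Consecutive squares n² from n = 3.
Track B: 18, 15, 12, 9, 6, 3, 0, -3, -6, -9, -12, -15. Arithmetic, step −3.
Track A's pattern makes the blank 16.

16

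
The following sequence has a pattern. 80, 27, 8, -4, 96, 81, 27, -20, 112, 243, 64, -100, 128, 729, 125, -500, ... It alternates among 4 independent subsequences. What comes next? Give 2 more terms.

144, 2187

The terms cycle through 4 interleaved subsequences.
Track A: 80, 96, 112, 128 (linear: a_n = 64 + 16·n).
Track B: 27, 81, 243, 729 (powers of 3).
Track C: 8, 27, 64, 125 (consecutive cubes n³ from n = 2).
Track D: -4, -20, -100, -500 (multiplying by 5 each time).
Position 17 falls in track A as its term 5, giving 144.
Position 18 → track B, term 5 = 2187.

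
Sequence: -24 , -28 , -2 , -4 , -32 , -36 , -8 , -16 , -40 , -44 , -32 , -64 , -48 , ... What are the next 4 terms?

The slot pattern repeats as AABB (period 4), so there are 2 interleaved tracks.
Stream A is -24, -28, -32, -36, -40, -44, -48, which is subtracting 4 each time.
Stream B is -2, -4, -8, -16, -32, -64, which is multiplying by 2 each time.
Term 14 comes from stream A (its 8th entry): -52.
Position 15 → stream B, term 7 = -128.
Position 16 falls in stream B as its term 8, giving -256.
Term 17 comes from stream A (its 9th entry): -56.

-52, -128, -256, -56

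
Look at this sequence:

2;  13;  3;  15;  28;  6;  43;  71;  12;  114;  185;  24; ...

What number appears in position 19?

2050

The slot pattern repeats as AAB (period 3), so there are 2 interleaved tracks.
Subsequence A: 2, 13, 15, 28, 43, 71, 114, 185. Fibonacci-style (each term is the sum of the two before it).
Subsequence B: 3, 6, 12, 24. Multiplying by 2 each time.
The 19th slot belongs to subsequence A; its 13th term is 2050.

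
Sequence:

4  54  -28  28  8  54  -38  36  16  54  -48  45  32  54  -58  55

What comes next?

Split by position mod 4: positions 1, 5, 9, … form one track, and each other residue class forms its own.
Subsequence A: 4, 8, 16, 32 — powers of 2.
Subsequence B: 54, 54, 54, 54 — always 54.
Subsequence C: -28, -38, -48, -58 — subtracting 10 each time.
Subsequence D: 28, 36, 45, 55 — triangular numbers n(n+1)/2 for n = 7, 8, ….
Position 17 falls in subsequence A as its term 5, giving 64.

64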